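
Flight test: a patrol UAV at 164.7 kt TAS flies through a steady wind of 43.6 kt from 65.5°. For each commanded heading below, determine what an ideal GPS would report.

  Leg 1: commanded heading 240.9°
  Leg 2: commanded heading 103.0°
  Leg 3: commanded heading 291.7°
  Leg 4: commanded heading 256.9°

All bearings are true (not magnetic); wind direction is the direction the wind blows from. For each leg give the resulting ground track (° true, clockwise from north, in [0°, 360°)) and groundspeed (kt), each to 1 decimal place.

Leg 1: heading 240.9°; drift +1.0° → track 241.9°, groundspeed 208.2 kt
Leg 2: heading 103.0°; drift +11.5° → track 114.5°, groundspeed 132.8 kt
Leg 3: heading 291.7°; drift -9.2° → track 282.5°, groundspeed 197.4 kt
Leg 4: heading 256.9°; drift -2.4° → track 254.5°, groundspeed 207.6 kt

Leg 1: track=241.9°, groundspeed=208.2 kt
Leg 2: track=114.5°, groundspeed=132.8 kt
Leg 3: track=282.5°, groundspeed=197.4 kt
Leg 4: track=254.5°, groundspeed=207.6 kt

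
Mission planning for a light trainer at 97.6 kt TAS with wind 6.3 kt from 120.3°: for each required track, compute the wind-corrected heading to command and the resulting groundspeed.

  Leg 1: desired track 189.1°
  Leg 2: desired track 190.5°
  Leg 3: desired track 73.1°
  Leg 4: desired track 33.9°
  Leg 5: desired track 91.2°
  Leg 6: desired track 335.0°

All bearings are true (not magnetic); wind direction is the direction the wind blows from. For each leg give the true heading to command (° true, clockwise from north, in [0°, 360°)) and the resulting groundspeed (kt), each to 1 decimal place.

Leg 1: heading=185.6°, groundspeed=95.1 kt
Leg 2: heading=187.0°, groundspeed=95.3 kt
Leg 3: heading=75.8°, groundspeed=93.2 kt
Leg 4: heading=37.6°, groundspeed=97.0 kt
Leg 5: heading=93.0°, groundspeed=92.0 kt
Leg 6: heading=337.1°, groundspeed=102.7 kt

Leg 1: desired track 189.1°; wind correction -3.5° → command heading 185.6°, groundspeed 95.1 kt
Leg 2: desired track 190.5°; wind correction -3.5° → command heading 187.0°, groundspeed 95.3 kt
Leg 3: desired track 73.1°; wind correction +2.7° → command heading 75.8°, groundspeed 93.2 kt
Leg 4: desired track 33.9°; wind correction +3.7° → command heading 37.6°, groundspeed 97.0 kt
Leg 5: desired track 91.2°; wind correction +1.8° → command heading 93.0°, groundspeed 92.0 kt
Leg 6: desired track 335.0°; wind correction +2.1° → command heading 337.1°, groundspeed 102.7 kt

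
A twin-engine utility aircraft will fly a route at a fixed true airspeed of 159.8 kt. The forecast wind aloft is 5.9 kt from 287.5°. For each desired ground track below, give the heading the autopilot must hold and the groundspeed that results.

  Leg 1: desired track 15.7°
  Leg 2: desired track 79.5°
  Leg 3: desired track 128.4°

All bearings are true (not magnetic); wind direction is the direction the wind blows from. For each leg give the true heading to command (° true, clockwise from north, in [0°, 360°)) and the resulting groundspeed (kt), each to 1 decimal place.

Leg 1: desired track 15.7°; wind correction -2.1° → command heading 13.6°, groundspeed 159.5 kt
Leg 2: desired track 79.5°; wind correction -1.0° → command heading 78.5°, groundspeed 165.0 kt
Leg 3: desired track 128.4°; wind correction +0.8° → command heading 129.2°, groundspeed 165.3 kt

Leg 1: heading=13.6°, groundspeed=159.5 kt
Leg 2: heading=78.5°, groundspeed=165.0 kt
Leg 3: heading=129.2°, groundspeed=165.3 kt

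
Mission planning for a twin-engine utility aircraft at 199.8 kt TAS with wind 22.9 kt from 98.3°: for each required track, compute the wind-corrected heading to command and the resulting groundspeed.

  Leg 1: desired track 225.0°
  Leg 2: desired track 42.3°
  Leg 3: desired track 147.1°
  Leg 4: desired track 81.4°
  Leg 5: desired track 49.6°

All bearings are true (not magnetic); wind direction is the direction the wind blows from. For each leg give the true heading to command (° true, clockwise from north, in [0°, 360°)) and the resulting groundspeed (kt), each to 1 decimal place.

Leg 1: heading=219.7°, groundspeed=212.6 kt
Leg 2: heading=47.8°, groundspeed=186.1 kt
Leg 3: heading=142.2°, groundspeed=184.0 kt
Leg 4: heading=83.3°, groundspeed=177.8 kt
Leg 5: heading=54.5°, groundspeed=183.9 kt

Leg 1: desired track 225.0°; wind correction -5.3° → command heading 219.7°, groundspeed 212.6 kt
Leg 2: desired track 42.3°; wind correction +5.5° → command heading 47.8°, groundspeed 186.1 kt
Leg 3: desired track 147.1°; wind correction -4.9° → command heading 142.2°, groundspeed 184.0 kt
Leg 4: desired track 81.4°; wind correction +1.9° → command heading 83.3°, groundspeed 177.8 kt
Leg 5: desired track 49.6°; wind correction +4.9° → command heading 54.5°, groundspeed 183.9 kt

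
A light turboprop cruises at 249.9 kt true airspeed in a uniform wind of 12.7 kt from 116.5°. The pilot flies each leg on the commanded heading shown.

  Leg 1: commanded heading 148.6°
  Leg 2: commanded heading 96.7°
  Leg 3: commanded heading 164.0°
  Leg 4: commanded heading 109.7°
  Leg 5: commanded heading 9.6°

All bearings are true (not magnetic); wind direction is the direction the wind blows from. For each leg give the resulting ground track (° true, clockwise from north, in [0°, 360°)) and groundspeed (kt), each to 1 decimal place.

Leg 1: track=150.2°, groundspeed=239.2 kt
Leg 2: track=95.7°, groundspeed=238.0 kt
Leg 3: track=166.2°, groundspeed=241.5 kt
Leg 4: track=109.3°, groundspeed=237.3 kt
Leg 5: track=6.9°, groundspeed=253.9 kt

Leg 1: heading 148.6°; drift +1.6° → track 150.2°, groundspeed 239.2 kt
Leg 2: heading 96.7°; drift -1.0° → track 95.7°, groundspeed 238.0 kt
Leg 3: heading 164.0°; drift +2.2° → track 166.2°, groundspeed 241.5 kt
Leg 4: heading 109.7°; drift -0.4° → track 109.3°, groundspeed 237.3 kt
Leg 5: heading 9.6°; drift -2.7° → track 6.9°, groundspeed 253.9 kt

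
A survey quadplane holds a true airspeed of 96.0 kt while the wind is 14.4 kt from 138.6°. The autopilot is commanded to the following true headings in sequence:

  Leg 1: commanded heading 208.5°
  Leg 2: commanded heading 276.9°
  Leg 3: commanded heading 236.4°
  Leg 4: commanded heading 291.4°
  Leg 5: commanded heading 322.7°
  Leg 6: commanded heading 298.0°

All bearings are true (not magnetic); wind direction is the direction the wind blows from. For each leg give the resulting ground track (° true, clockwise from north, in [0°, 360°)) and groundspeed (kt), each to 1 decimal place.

Leg 1: heading 208.5°; drift +8.4° → track 216.9°, groundspeed 92.1 kt
Leg 2: heading 276.9°; drift +5.1° → track 282.0°, groundspeed 107.2 kt
Leg 3: heading 236.4°; drift +8.3° → track 244.7°, groundspeed 99.0 kt
Leg 4: heading 291.4°; drift +3.5° → track 294.9°, groundspeed 109.0 kt
Leg 5: heading 322.7°; drift -0.5° → track 322.2°, groundspeed 110.4 kt
Leg 6: heading 298.0°; drift +2.6° → track 300.6°, groundspeed 109.6 kt

Leg 1: track=216.9°, groundspeed=92.1 kt
Leg 2: track=282.0°, groundspeed=107.2 kt
Leg 3: track=244.7°, groundspeed=99.0 kt
Leg 4: track=294.9°, groundspeed=109.0 kt
Leg 5: track=322.2°, groundspeed=110.4 kt
Leg 6: track=300.6°, groundspeed=109.6 kt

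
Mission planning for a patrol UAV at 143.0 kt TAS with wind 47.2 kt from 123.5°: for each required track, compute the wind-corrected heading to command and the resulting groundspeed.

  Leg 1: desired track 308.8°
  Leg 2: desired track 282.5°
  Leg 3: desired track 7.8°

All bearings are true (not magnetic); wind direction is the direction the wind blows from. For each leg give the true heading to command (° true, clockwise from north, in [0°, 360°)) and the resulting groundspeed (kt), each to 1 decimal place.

Leg 1: heading=310.5°, groundspeed=189.9 kt
Leg 2: heading=275.7°, groundspeed=186.1 kt
Leg 3: heading=25.1°, groundspeed=157.0 kt

Leg 1: desired track 308.8°; wind correction +1.7° → command heading 310.5°, groundspeed 189.9 kt
Leg 2: desired track 282.5°; wind correction -6.8° → command heading 275.7°, groundspeed 186.1 kt
Leg 3: desired track 7.8°; wind correction +17.3° → command heading 25.1°, groundspeed 157.0 kt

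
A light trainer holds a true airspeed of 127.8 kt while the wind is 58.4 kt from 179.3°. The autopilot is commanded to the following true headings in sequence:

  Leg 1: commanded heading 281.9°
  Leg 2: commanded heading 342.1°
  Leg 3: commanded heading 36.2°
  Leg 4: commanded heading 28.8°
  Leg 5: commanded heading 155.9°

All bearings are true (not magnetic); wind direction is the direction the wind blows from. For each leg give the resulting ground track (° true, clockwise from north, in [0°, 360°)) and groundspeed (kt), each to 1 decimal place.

Leg 1: heading 281.9°; drift +22.1° → track 304.0°, groundspeed 151.7 kt
Leg 2: heading 342.1°; drift +5.4° → track 347.5°, groundspeed 184.4 kt
Leg 3: heading 36.2°; drift -11.4° → track 24.8°, groundspeed 178.0 kt
Leg 4: heading 28.8°; drift -9.1° → track 19.7°, groundspeed 180.9 kt
Leg 5: heading 155.9°; drift -17.4° → track 138.5°, groundspeed 77.7 kt

Leg 1: track=304.0°, groundspeed=151.7 kt
Leg 2: track=347.5°, groundspeed=184.4 kt
Leg 3: track=24.8°, groundspeed=178.0 kt
Leg 4: track=19.7°, groundspeed=180.9 kt
Leg 5: track=138.5°, groundspeed=77.7 kt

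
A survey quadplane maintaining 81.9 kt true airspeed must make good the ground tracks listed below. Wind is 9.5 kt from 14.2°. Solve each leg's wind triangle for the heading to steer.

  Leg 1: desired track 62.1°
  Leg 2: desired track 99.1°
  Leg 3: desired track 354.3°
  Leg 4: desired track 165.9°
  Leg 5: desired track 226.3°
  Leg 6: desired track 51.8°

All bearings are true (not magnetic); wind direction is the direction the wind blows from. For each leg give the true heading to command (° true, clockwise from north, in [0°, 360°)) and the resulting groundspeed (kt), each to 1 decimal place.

Leg 1: desired track 62.1°; wind correction -4.9° → command heading 57.2°, groundspeed 75.2 kt
Leg 2: desired track 99.1°; wind correction -6.6° → command heading 92.5°, groundspeed 80.5 kt
Leg 3: desired track 354.3°; wind correction +2.3° → command heading 356.6°, groundspeed 72.9 kt
Leg 4: desired track 165.9°; wind correction -3.2° → command heading 162.7°, groundspeed 90.1 kt
Leg 5: desired track 226.3°; wind correction +3.5° → command heading 229.8°, groundspeed 89.8 kt
Leg 6: desired track 51.8°; wind correction -4.1° → command heading 47.7°, groundspeed 74.2 kt

Leg 1: heading=57.2°, groundspeed=75.2 kt
Leg 2: heading=92.5°, groundspeed=80.5 kt
Leg 3: heading=356.6°, groundspeed=72.9 kt
Leg 4: heading=162.7°, groundspeed=90.1 kt
Leg 5: heading=229.8°, groundspeed=89.8 kt
Leg 6: heading=47.7°, groundspeed=74.2 kt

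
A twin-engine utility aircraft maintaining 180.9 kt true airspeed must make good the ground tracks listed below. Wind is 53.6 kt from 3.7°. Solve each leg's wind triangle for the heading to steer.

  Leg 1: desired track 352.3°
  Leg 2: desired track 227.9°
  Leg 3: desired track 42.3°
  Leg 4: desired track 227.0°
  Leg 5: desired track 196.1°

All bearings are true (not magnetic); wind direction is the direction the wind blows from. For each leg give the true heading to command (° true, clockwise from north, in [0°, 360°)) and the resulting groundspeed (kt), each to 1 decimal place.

Leg 1: heading=355.7°, groundspeed=128.0 kt
Leg 2: heading=239.8°, groundspeed=215.4 kt
Leg 3: heading=31.6°, groundspeed=135.9 kt
Leg 4: heading=238.7°, groundspeed=216.1 kt
Leg 5: heading=199.7°, groundspeed=232.9 kt

Leg 1: desired track 352.3°; wind correction +3.4° → command heading 355.7°, groundspeed 128.0 kt
Leg 2: desired track 227.9°; wind correction +11.9° → command heading 239.8°, groundspeed 215.4 kt
Leg 3: desired track 42.3°; wind correction -10.7° → command heading 31.6°, groundspeed 135.9 kt
Leg 4: desired track 227.0°; wind correction +11.7° → command heading 238.7°, groundspeed 216.1 kt
Leg 5: desired track 196.1°; wind correction +3.6° → command heading 199.7°, groundspeed 232.9 kt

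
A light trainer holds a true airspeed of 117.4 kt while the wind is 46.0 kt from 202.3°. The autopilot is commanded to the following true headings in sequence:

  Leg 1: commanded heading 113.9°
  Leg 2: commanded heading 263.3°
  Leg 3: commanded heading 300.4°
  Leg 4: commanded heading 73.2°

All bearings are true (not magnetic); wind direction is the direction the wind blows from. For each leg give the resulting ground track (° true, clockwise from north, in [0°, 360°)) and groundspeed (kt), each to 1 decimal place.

Leg 1: heading 113.9°; drift -21.6° → track 92.3°, groundspeed 124.9 kt
Leg 2: heading 263.3°; drift +22.9° → track 286.2°, groundspeed 103.3 kt
Leg 3: heading 300.4°; drift +20.2° → track 320.6°, groundspeed 132.0 kt
Leg 4: heading 73.2°; drift -13.7° → track 59.5°, groundspeed 150.7 kt

Leg 1: track=92.3°, groundspeed=124.9 kt
Leg 2: track=286.2°, groundspeed=103.3 kt
Leg 3: track=320.6°, groundspeed=132.0 kt
Leg 4: track=59.5°, groundspeed=150.7 kt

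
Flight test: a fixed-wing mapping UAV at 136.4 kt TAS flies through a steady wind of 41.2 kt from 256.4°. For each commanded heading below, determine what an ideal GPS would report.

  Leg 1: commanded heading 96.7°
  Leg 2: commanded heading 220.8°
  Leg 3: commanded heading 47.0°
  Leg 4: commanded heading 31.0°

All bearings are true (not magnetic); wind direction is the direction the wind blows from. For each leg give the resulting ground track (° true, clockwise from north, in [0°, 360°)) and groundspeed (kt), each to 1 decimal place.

Leg 1: track=92.0°, groundspeed=175.6 kt
Leg 2: track=207.7°, groundspeed=105.7 kt
Leg 3: track=53.7°, groundspeed=173.5 kt
Leg 4: track=41.1°, groundspeed=167.9 kt

Leg 1: heading 96.7°; drift -4.7° → track 92.0°, groundspeed 175.6 kt
Leg 2: heading 220.8°; drift -13.1° → track 207.7°, groundspeed 105.7 kt
Leg 3: heading 47.0°; drift +6.7° → track 53.7°, groundspeed 173.5 kt
Leg 4: heading 31.0°; drift +10.1° → track 41.1°, groundspeed 167.9 kt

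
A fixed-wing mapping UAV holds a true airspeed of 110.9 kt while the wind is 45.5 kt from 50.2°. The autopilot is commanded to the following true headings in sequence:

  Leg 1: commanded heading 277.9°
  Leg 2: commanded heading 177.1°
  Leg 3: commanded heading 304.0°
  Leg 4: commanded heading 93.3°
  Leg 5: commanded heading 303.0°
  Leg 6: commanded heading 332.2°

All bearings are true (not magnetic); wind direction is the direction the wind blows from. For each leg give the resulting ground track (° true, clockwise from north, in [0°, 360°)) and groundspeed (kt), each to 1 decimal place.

Leg 1: heading 277.9°; drift -13.4° → track 264.5°, groundspeed 145.5 kt
Leg 2: heading 177.1°; drift +14.7° → track 191.8°, groundspeed 142.9 kt
Leg 3: heading 304.0°; drift -19.5° → track 284.5°, groundspeed 131.1 kt
Leg 4: heading 93.3°; drift +21.8° → track 115.1°, groundspeed 83.7 kt
Leg 5: heading 303.0°; drift -19.3° → track 283.7°, groundspeed 131.7 kt
Leg 6: heading 332.2°; drift -23.7° → track 308.5°, groundspeed 110.8 kt

Leg 1: track=264.5°, groundspeed=145.5 kt
Leg 2: track=191.8°, groundspeed=142.9 kt
Leg 3: track=284.5°, groundspeed=131.1 kt
Leg 4: track=115.1°, groundspeed=83.7 kt
Leg 5: track=283.7°, groundspeed=131.7 kt
Leg 6: track=308.5°, groundspeed=110.8 kt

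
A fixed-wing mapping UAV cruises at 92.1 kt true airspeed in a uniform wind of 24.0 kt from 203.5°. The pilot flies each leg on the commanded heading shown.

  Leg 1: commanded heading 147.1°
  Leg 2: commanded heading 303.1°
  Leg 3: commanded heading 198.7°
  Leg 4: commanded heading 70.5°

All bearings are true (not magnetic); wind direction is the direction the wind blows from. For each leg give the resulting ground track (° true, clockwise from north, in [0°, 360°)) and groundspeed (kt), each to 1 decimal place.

Leg 1: heading 147.1°; drift -14.2° → track 132.9°, groundspeed 81.3 kt
Leg 2: heading 303.1°; drift +13.8° → track 316.9°, groundspeed 99.0 kt
Leg 3: heading 198.7°; drift -1.7° → track 197.0°, groundspeed 68.2 kt
Leg 4: heading 70.5°; drift -9.2° → track 61.3°, groundspeed 109.9 kt

Leg 1: track=132.9°, groundspeed=81.3 kt
Leg 2: track=316.9°, groundspeed=99.0 kt
Leg 3: track=197.0°, groundspeed=68.2 kt
Leg 4: track=61.3°, groundspeed=109.9 kt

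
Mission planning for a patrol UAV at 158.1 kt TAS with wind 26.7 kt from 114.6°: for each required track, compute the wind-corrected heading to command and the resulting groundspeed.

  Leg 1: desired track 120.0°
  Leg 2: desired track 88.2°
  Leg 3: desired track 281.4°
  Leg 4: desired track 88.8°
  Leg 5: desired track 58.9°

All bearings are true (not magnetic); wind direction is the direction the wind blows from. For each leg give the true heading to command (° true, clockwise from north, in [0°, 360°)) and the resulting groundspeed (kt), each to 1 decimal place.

Leg 1: heading=119.1°, groundspeed=131.5 kt
Leg 2: heading=92.5°, groundspeed=133.7 kt
Leg 3: heading=279.2°, groundspeed=184.0 kt
Leg 4: heading=93.0°, groundspeed=133.6 kt
Leg 5: heading=66.9°, groundspeed=141.5 kt

Leg 1: desired track 120.0°; wind correction -0.9° → command heading 119.1°, groundspeed 131.5 kt
Leg 2: desired track 88.2°; wind correction +4.3° → command heading 92.5°, groundspeed 133.7 kt
Leg 3: desired track 281.4°; wind correction -2.2° → command heading 279.2°, groundspeed 184.0 kt
Leg 4: desired track 88.8°; wind correction +4.2° → command heading 93.0°, groundspeed 133.6 kt
Leg 5: desired track 58.9°; wind correction +8.0° → command heading 66.9°, groundspeed 141.5 kt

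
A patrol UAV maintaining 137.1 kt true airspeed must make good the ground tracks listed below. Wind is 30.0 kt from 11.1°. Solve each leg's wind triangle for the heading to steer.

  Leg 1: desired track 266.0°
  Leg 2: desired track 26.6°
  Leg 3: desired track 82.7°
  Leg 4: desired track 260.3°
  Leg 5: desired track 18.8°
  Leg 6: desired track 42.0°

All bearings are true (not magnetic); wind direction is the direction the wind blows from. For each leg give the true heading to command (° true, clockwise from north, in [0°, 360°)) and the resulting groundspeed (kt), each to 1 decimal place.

Leg 1: heading=278.2°, groundspeed=141.8 kt
Leg 2: heading=23.2°, groundspeed=108.0 kt
Leg 3: heading=70.7°, groundspeed=124.6 kt
Leg 4: heading=272.1°, groundspeed=144.9 kt
Leg 5: heading=17.1°, groundspeed=107.3 kt
Leg 6: heading=35.5°, groundspeed=110.5 kt

Leg 1: desired track 266.0°; wind correction +12.2° → command heading 278.2°, groundspeed 141.8 kt
Leg 2: desired track 26.6°; wind correction -3.4° → command heading 23.2°, groundspeed 108.0 kt
Leg 3: desired track 82.7°; wind correction -12.0° → command heading 70.7°, groundspeed 124.6 kt
Leg 4: desired track 260.3°; wind correction +11.8° → command heading 272.1°, groundspeed 144.9 kt
Leg 5: desired track 18.8°; wind correction -1.7° → command heading 17.1°, groundspeed 107.3 kt
Leg 6: desired track 42.0°; wind correction -6.5° → command heading 35.5°, groundspeed 110.5 kt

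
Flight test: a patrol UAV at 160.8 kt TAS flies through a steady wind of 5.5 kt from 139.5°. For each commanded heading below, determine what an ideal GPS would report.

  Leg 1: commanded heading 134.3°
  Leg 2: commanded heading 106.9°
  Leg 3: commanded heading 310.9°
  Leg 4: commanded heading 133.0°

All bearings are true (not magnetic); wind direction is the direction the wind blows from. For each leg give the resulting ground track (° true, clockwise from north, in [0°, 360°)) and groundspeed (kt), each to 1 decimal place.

Leg 1: heading 134.3°; drift -0.2° → track 134.1°, groundspeed 155.3 kt
Leg 2: heading 106.9°; drift -1.1° → track 105.8°, groundspeed 156.2 kt
Leg 3: heading 310.9°; drift +0.3° → track 311.2°, groundspeed 166.2 kt
Leg 4: heading 133.0°; drift -0.2° → track 132.8°, groundspeed 155.3 kt

Leg 1: track=134.1°, groundspeed=155.3 kt
Leg 2: track=105.8°, groundspeed=156.2 kt
Leg 3: track=311.2°, groundspeed=166.2 kt
Leg 4: track=132.8°, groundspeed=155.3 kt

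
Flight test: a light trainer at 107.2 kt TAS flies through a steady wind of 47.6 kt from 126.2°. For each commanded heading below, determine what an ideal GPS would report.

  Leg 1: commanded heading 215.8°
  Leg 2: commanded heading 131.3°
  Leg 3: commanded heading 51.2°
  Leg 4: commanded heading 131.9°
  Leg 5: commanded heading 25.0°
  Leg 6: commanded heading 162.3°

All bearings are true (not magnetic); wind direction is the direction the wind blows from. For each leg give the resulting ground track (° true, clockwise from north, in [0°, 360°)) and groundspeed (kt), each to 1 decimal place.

Leg 1: track=239.8°, groundspeed=117.0 kt
Leg 2: track=135.3°, groundspeed=59.9 kt
Leg 3: track=25.3°, groundspeed=105.4 kt
Leg 4: track=136.4°, groundspeed=60.0 kt
Leg 5: track=3.1°, groundspeed=125.5 kt
Leg 6: track=184.5°, groundspeed=74.2 kt

Leg 1: heading 215.8°; drift +24.0° → track 239.8°, groundspeed 117.0 kt
Leg 2: heading 131.3°; drift +4.0° → track 135.3°, groundspeed 59.9 kt
Leg 3: heading 51.2°; drift -25.9° → track 25.3°, groundspeed 105.4 kt
Leg 4: heading 131.9°; drift +4.5° → track 136.4°, groundspeed 60.0 kt
Leg 5: heading 25.0°; drift -21.9° → track 3.1°, groundspeed 125.5 kt
Leg 6: heading 162.3°; drift +22.2° → track 184.5°, groundspeed 74.2 kt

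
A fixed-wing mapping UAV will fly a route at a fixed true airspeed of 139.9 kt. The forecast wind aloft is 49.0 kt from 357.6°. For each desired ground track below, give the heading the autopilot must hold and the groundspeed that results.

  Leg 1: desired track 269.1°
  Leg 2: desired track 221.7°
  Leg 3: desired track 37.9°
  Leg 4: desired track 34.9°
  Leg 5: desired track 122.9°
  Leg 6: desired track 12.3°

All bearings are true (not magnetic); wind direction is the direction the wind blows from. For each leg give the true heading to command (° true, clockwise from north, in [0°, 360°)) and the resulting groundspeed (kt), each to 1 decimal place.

Leg 1: desired track 269.1°; wind correction +20.5° → command heading 289.6°, groundspeed 129.8 kt
Leg 2: desired track 221.7°; wind correction +14.1° → command heading 235.8°, groundspeed 170.9 kt
Leg 3: desired track 37.9°; wind correction -13.1° → command heading 24.8°, groundspeed 98.9 kt
Leg 4: desired track 34.9°; wind correction -12.3° → command heading 22.6°, groundspeed 97.7 kt
Leg 5: desired track 122.9°; wind correction -16.6° → command heading 106.3°, groundspeed 162.4 kt
Leg 6: desired track 12.3°; wind correction -5.1° → command heading 7.2°, groundspeed 92.0 kt

Leg 1: heading=289.6°, groundspeed=129.8 kt
Leg 2: heading=235.8°, groundspeed=170.9 kt
Leg 3: heading=24.8°, groundspeed=98.9 kt
Leg 4: heading=22.6°, groundspeed=97.7 kt
Leg 5: heading=106.3°, groundspeed=162.4 kt
Leg 6: heading=7.2°, groundspeed=92.0 kt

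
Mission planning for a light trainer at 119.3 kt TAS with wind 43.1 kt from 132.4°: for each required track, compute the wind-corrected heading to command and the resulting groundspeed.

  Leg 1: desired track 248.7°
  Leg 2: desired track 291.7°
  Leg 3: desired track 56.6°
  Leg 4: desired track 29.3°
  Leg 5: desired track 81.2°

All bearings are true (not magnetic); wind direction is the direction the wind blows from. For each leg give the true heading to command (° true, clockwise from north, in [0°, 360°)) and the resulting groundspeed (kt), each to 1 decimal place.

Leg 1: heading=229.8°, groundspeed=132.0 kt
Leg 2: heading=284.4°, groundspeed=158.6 kt
Leg 3: heading=77.1°, groundspeed=101.2 kt
Leg 4: heading=49.9°, groundspeed=121.4 kt
Leg 5: heading=97.6°, groundspeed=87.5 kt

Leg 1: desired track 248.7°; wind correction -18.9° → command heading 229.8°, groundspeed 132.0 kt
Leg 2: desired track 291.7°; wind correction -7.3° → command heading 284.4°, groundspeed 158.6 kt
Leg 3: desired track 56.6°; wind correction +20.5° → command heading 77.1°, groundspeed 101.2 kt
Leg 4: desired track 29.3°; wind correction +20.6° → command heading 49.9°, groundspeed 121.4 kt
Leg 5: desired track 81.2°; wind correction +16.4° → command heading 97.6°, groundspeed 87.5 kt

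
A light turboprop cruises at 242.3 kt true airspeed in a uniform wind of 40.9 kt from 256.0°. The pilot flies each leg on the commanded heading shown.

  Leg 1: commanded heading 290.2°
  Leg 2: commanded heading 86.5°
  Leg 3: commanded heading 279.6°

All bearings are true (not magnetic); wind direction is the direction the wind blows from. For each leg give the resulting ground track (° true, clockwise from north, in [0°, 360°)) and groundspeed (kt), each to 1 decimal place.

Leg 1: track=296.5°, groundspeed=209.7 kt
Leg 2: track=85.0°, groundspeed=282.6 kt
Leg 3: track=284.2°, groundspeed=205.5 kt

Leg 1: heading 290.2°; drift +6.3° → track 296.5°, groundspeed 209.7 kt
Leg 2: heading 86.5°; drift -1.5° → track 85.0°, groundspeed 282.6 kt
Leg 3: heading 279.6°; drift +4.6° → track 284.2°, groundspeed 205.5 kt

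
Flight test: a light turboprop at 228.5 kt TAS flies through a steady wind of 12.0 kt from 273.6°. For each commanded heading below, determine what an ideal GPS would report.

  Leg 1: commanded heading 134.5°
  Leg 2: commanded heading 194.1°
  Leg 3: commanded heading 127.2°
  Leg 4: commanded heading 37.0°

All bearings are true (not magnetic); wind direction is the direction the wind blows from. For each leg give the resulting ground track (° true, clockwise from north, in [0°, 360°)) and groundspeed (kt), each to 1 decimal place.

Leg 1: track=132.6°, groundspeed=237.7 kt
Leg 2: track=191.1°, groundspeed=226.6 kt
Leg 3: track=125.6°, groundspeed=238.6 kt
Leg 4: track=39.4°, groundspeed=235.3 kt

Leg 1: heading 134.5°; drift -1.9° → track 132.6°, groundspeed 237.7 kt
Leg 2: heading 194.1°; drift -3.0° → track 191.1°, groundspeed 226.6 kt
Leg 3: heading 127.2°; drift -1.6° → track 125.6°, groundspeed 238.6 kt
Leg 4: heading 37.0°; drift +2.4° → track 39.4°, groundspeed 235.3 kt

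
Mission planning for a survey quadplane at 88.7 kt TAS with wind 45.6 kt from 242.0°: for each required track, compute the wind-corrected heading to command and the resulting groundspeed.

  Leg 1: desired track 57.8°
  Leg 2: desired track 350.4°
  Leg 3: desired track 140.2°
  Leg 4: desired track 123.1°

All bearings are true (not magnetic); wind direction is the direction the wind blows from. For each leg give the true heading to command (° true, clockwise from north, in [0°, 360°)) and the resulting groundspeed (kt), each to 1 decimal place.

Leg 1: heading=55.6°, groundspeed=134.1 kt
Leg 2: heading=321.2°, groundspeed=91.8 kt
Leg 3: heading=170.4°, groundspeed=86.0 kt
Leg 4: heading=149.8°, groundspeed=101.2 kt

Leg 1: desired track 57.8°; wind correction -2.2° → command heading 55.6°, groundspeed 134.1 kt
Leg 2: desired track 350.4°; wind correction -29.2° → command heading 321.2°, groundspeed 91.8 kt
Leg 3: desired track 140.2°; wind correction +30.2° → command heading 170.4°, groundspeed 86.0 kt
Leg 4: desired track 123.1°; wind correction +26.7° → command heading 149.8°, groundspeed 101.2 kt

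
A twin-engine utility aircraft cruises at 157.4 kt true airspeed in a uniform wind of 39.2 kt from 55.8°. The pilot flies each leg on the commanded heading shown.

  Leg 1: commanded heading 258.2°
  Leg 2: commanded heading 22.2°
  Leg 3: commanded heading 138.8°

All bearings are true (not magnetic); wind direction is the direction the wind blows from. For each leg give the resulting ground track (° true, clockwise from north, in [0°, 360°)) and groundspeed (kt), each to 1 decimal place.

Leg 1: heading 258.2°; drift -4.4° → track 253.8°, groundspeed 194.2 kt
Leg 2: heading 22.2°; drift -9.9° → track 12.3°, groundspeed 126.6 kt
Leg 3: heading 138.8°; drift +14.3° → track 153.1°, groundspeed 157.5 kt

Leg 1: track=253.8°, groundspeed=194.2 kt
Leg 2: track=12.3°, groundspeed=126.6 kt
Leg 3: track=153.1°, groundspeed=157.5 kt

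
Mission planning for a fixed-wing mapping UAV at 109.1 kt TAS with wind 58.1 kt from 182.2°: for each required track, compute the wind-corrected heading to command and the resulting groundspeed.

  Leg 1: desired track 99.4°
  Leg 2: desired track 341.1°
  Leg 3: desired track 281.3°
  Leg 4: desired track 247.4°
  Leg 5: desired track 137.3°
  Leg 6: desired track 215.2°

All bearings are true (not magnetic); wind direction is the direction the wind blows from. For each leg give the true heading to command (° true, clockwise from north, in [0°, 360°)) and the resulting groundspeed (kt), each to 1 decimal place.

Leg 1: desired track 99.4°; wind correction +31.9° → command heading 131.3°, groundspeed 85.3 kt
Leg 2: desired track 341.1°; wind correction -11.1° → command heading 330.0°, groundspeed 161.3 kt
Leg 3: desired track 281.3°; wind correction -31.7° → command heading 249.6°, groundspeed 102.0 kt
Leg 4: desired track 247.4°; wind correction -28.9° → command heading 218.5°, groundspeed 71.1 kt
Leg 5: desired track 137.3°; wind correction +22.1° → command heading 159.4°, groundspeed 59.9 kt
Leg 6: desired track 215.2°; wind correction -16.9° → command heading 198.3°, groundspeed 55.7 kt

Leg 1: heading=131.3°, groundspeed=85.3 kt
Leg 2: heading=330.0°, groundspeed=161.3 kt
Leg 3: heading=249.6°, groundspeed=102.0 kt
Leg 4: heading=218.5°, groundspeed=71.1 kt
Leg 5: heading=159.4°, groundspeed=59.9 kt
Leg 6: heading=198.3°, groundspeed=55.7 kt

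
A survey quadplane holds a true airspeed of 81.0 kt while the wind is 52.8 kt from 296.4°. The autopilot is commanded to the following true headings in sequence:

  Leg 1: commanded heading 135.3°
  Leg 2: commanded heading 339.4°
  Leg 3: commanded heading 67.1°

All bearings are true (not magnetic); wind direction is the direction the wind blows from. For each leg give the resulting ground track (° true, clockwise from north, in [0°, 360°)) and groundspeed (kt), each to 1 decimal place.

Leg 1: track=127.9°, groundspeed=132.1 kt
Leg 2: track=19.8°, groundspeed=55.6 kt
Leg 3: track=86.2°, groundspeed=122.2 kt

Leg 1: heading 135.3°; drift -7.4° → track 127.9°, groundspeed 132.1 kt
Leg 2: heading 339.4°; drift +40.4° → track 19.8°, groundspeed 55.6 kt
Leg 3: heading 67.1°; drift +19.1° → track 86.2°, groundspeed 122.2 kt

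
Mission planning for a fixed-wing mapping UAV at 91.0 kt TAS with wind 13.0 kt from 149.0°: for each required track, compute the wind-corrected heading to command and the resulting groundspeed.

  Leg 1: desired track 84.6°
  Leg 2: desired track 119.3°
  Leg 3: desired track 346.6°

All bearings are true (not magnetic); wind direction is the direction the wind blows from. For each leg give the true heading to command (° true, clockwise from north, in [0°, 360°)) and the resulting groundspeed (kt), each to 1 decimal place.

Leg 1: heading=92.0°, groundspeed=84.6 kt
Leg 2: heading=123.4°, groundspeed=79.5 kt
Leg 3: heading=349.1°, groundspeed=103.3 kt

Leg 1: desired track 84.6°; wind correction +7.4° → command heading 92.0°, groundspeed 84.6 kt
Leg 2: desired track 119.3°; wind correction +4.1° → command heading 123.4°, groundspeed 79.5 kt
Leg 3: desired track 346.6°; wind correction +2.5° → command heading 349.1°, groundspeed 103.3 kt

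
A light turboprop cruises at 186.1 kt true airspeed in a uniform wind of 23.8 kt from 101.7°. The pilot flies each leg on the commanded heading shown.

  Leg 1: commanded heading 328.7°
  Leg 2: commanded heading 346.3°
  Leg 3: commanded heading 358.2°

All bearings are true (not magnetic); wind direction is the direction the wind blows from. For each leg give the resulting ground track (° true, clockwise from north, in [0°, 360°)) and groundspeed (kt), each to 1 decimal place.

Leg 1: track=323.8°, groundspeed=203.1 kt
Leg 2: track=340.0°, groundspeed=197.5 kt
Leg 3: track=351.3°, groundspeed=193.0 kt

Leg 1: heading 328.7°; drift -4.9° → track 323.8°, groundspeed 203.1 kt
Leg 2: heading 346.3°; drift -6.3° → track 340.0°, groundspeed 197.5 kt
Leg 3: heading 358.2°; drift -6.9° → track 351.3°, groundspeed 193.0 kt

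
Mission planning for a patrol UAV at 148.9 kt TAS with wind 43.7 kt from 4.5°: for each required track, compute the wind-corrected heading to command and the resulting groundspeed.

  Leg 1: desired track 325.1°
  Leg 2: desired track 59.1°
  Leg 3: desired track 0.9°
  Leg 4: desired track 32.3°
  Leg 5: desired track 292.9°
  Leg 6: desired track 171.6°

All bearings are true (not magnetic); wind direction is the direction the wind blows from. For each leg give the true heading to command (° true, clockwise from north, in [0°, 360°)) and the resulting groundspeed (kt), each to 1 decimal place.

Leg 1: desired track 325.1°; wind correction +10.7° → command heading 335.8°, groundspeed 112.5 kt
Leg 2: desired track 59.1°; wind correction -13.8° → command heading 45.3°, groundspeed 119.3 kt
Leg 3: desired track 0.9°; wind correction +1.1° → command heading 2.0°, groundspeed 105.3 kt
Leg 4: desired track 32.3°; wind correction -7.9° → command heading 24.4°, groundspeed 108.8 kt
Leg 5: desired track 292.9°; wind correction +16.2° → command heading 309.1°, groundspeed 129.2 kt
Leg 6: desired track 171.6°; wind correction -3.8° → command heading 167.8°, groundspeed 191.2 kt

Leg 1: heading=335.8°, groundspeed=112.5 kt
Leg 2: heading=45.3°, groundspeed=119.3 kt
Leg 3: heading=2.0°, groundspeed=105.3 kt
Leg 4: heading=24.4°, groundspeed=108.8 kt
Leg 5: heading=309.1°, groundspeed=129.2 kt
Leg 6: heading=167.8°, groundspeed=191.2 kt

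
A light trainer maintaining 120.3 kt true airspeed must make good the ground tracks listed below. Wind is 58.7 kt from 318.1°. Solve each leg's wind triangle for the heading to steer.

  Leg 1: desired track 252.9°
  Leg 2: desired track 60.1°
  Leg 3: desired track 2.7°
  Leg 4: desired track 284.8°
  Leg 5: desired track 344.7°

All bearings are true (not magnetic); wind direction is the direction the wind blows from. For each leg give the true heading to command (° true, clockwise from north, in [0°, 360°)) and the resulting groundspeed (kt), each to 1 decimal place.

Leg 1: desired track 252.9°; wind correction +26.3° → command heading 279.2°, groundspeed 83.2 kt
Leg 2: desired track 60.1°; wind correction -28.5° → command heading 31.6°, groundspeed 117.9 kt
Leg 3: desired track 2.7°; wind correction -20.0° → command heading 342.7°, groundspeed 71.2 kt
Leg 4: desired track 284.8°; wind correction +15.5° → command heading 300.3°, groundspeed 66.8 kt
Leg 5: desired track 344.7°; wind correction -12.6° → command heading 332.1°, groundspeed 64.9 kt

Leg 1: heading=279.2°, groundspeed=83.2 kt
Leg 2: heading=31.6°, groundspeed=117.9 kt
Leg 3: heading=342.7°, groundspeed=71.2 kt
Leg 4: heading=300.3°, groundspeed=66.8 kt
Leg 5: heading=332.1°, groundspeed=64.9 kt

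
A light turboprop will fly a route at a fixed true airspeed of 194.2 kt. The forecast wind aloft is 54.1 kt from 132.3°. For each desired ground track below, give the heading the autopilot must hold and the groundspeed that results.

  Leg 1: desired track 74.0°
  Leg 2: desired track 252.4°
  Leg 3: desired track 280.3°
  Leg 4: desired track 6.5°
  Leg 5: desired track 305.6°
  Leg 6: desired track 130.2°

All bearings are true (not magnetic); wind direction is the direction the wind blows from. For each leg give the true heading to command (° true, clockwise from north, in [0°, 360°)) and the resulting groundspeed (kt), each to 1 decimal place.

Leg 1: desired track 74.0°; wind correction +13.7° → command heading 87.7°, groundspeed 160.2 kt
Leg 2: desired track 252.4°; wind correction -13.9° → command heading 238.5°, groundspeed 215.6 kt
Leg 3: desired track 280.3°; wind correction -8.5° → command heading 271.8°, groundspeed 238.0 kt
Leg 4: desired track 6.5°; wind correction +13.1° → command heading 19.6°, groundspeed 220.8 kt
Leg 5: desired track 305.6°; wind correction -1.9° → command heading 303.7°, groundspeed 247.8 kt
Leg 6: desired track 130.2°; wind correction +0.6° → command heading 130.8°, groundspeed 140.1 kt

Leg 1: heading=87.7°, groundspeed=160.2 kt
Leg 2: heading=238.5°, groundspeed=215.6 kt
Leg 3: heading=271.8°, groundspeed=238.0 kt
Leg 4: heading=19.6°, groundspeed=220.8 kt
Leg 5: heading=303.7°, groundspeed=247.8 kt
Leg 6: heading=130.8°, groundspeed=140.1 kt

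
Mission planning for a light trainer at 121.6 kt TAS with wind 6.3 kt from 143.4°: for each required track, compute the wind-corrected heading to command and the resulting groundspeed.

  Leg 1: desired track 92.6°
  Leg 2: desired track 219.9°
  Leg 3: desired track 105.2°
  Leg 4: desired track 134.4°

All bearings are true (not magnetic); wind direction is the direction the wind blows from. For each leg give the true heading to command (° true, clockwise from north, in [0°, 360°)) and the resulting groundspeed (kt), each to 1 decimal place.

Leg 1: desired track 92.6°; wind correction +2.3° → command heading 94.9°, groundspeed 117.5 kt
Leg 2: desired track 219.9°; wind correction -2.9° → command heading 217.0°, groundspeed 120.0 kt
Leg 3: desired track 105.2°; wind correction +1.8° → command heading 107.0°, groundspeed 116.6 kt
Leg 4: desired track 134.4°; wind correction +0.5° → command heading 134.9°, groundspeed 115.4 kt

Leg 1: heading=94.9°, groundspeed=117.5 kt
Leg 2: heading=217.0°, groundspeed=120.0 kt
Leg 3: heading=107.0°, groundspeed=116.6 kt
Leg 4: heading=134.9°, groundspeed=115.4 kt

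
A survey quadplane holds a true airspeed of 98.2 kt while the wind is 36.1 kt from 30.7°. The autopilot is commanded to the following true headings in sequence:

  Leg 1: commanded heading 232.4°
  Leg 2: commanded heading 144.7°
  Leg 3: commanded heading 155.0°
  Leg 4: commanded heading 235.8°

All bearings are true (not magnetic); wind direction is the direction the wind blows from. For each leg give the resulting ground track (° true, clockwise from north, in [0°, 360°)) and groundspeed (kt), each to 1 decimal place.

Leg 1: heading 232.4°; drift -5.8° → track 226.6°, groundspeed 132.4 kt
Leg 2: heading 144.7°; drift +16.3° → track 161.0°, groundspeed 117.6 kt
Leg 3: heading 155.0°; drift +14.1° → track 169.1°, groundspeed 122.2 kt
Leg 4: heading 235.8°; drift -6.7° → track 229.1°, groundspeed 131.8 kt

Leg 1: track=226.6°, groundspeed=132.4 kt
Leg 2: track=161.0°, groundspeed=117.6 kt
Leg 3: track=169.1°, groundspeed=122.2 kt
Leg 4: track=229.1°, groundspeed=131.8 kt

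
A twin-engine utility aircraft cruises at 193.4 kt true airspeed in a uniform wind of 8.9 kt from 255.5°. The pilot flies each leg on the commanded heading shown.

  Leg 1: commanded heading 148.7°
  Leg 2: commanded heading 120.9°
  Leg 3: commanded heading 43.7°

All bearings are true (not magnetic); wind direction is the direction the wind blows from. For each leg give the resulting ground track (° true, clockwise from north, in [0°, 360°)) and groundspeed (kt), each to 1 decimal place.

Leg 1: heading 148.7°; drift -2.5° → track 146.2°, groundspeed 196.2 kt
Leg 2: heading 120.9°; drift -1.8° → track 119.1°, groundspeed 199.7 kt
Leg 3: heading 43.7°; drift +1.3° → track 45.0°, groundspeed 201.0 kt

Leg 1: track=146.2°, groundspeed=196.2 kt
Leg 2: track=119.1°, groundspeed=199.7 kt
Leg 3: track=45.0°, groundspeed=201.0 kt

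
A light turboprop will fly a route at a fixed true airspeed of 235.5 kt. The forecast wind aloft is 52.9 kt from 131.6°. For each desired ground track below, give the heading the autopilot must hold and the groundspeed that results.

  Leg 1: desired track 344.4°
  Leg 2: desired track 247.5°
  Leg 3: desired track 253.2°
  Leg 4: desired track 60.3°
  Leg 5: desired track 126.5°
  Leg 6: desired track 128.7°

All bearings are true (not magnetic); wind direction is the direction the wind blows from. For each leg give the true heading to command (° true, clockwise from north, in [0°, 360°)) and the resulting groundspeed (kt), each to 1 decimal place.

Leg 1: heading=351.4°, groundspeed=278.2 kt
Leg 2: heading=235.8°, groundspeed=253.7 kt
Leg 3: heading=242.2°, groundspeed=258.9 kt
Leg 4: heading=72.6°, groundspeed=213.1 kt
Leg 5: heading=127.6°, groundspeed=182.8 kt
Leg 6: heading=129.4°, groundspeed=182.7 kt

Leg 1: desired track 344.4°; wind correction +7.0° → command heading 351.4°, groundspeed 278.2 kt
Leg 2: desired track 247.5°; wind correction -11.7° → command heading 235.8°, groundspeed 253.7 kt
Leg 3: desired track 253.2°; wind correction -11.0° → command heading 242.2°, groundspeed 258.9 kt
Leg 4: desired track 60.3°; wind correction +12.3° → command heading 72.6°, groundspeed 213.1 kt
Leg 5: desired track 126.5°; wind correction +1.1° → command heading 127.6°, groundspeed 182.8 kt
Leg 6: desired track 128.7°; wind correction +0.7° → command heading 129.4°, groundspeed 182.7 kt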